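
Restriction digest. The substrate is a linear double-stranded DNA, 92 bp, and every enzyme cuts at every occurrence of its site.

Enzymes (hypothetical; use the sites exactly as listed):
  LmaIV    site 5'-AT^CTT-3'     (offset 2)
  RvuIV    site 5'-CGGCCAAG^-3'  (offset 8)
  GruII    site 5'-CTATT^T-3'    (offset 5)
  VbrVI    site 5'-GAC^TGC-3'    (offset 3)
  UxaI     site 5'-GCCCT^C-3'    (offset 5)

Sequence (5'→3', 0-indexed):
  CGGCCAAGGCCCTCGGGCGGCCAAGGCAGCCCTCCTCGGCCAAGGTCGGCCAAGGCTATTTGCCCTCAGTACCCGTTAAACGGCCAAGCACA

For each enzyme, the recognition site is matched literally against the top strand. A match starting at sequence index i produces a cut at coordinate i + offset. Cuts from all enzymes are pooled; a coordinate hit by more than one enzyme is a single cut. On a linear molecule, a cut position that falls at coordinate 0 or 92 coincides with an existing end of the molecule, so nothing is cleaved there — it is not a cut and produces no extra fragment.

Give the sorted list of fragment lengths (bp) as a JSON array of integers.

[4,5,6,6,8,8,10,11,12,22]

Per-enzyme occurrences:
  LmaIV (ATCTT, off=2): no sites
  RvuIV CGGCCAAG/8: at [0, 17, 36, 46, 80] ⇒ [8, 25, 44, 54, 88]
  GruII CTATTT/5: at [55] ⇒ [60]
  VbrVI (GACTGC, off=3): no sites
  UxaI GCCCTC/5: at [8, 28, 61] ⇒ [13, 33, 66]

All cut coordinates (distinct, sorted): [8, 13, 25, 33, 44, 54, 60, 66, 88]

Fragments:
  [0,8): 8 bp
  [8,13): 5 bp
  [13,25): 12 bp
  [25,33): 8 bp
  [33,44): 11 bp
  [44,54): 10 bp
  [54,60): 6 bp
  [60,66): 6 bp
  [66,88): 22 bp
  [88,92): 4 bp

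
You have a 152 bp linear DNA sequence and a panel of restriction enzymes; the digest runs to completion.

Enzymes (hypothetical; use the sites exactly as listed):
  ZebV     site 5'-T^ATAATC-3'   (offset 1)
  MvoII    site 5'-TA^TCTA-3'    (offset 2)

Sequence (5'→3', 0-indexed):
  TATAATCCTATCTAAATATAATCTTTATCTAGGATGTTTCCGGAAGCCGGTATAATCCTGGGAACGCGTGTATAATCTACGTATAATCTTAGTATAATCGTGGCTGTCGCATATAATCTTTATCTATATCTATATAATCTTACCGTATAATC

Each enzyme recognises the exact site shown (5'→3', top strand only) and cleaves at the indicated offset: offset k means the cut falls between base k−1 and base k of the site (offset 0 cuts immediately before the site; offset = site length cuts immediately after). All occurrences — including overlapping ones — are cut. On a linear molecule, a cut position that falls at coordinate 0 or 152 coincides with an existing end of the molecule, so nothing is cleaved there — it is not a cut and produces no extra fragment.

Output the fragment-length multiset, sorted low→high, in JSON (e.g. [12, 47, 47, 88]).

[1,5,6,6,7,9,10,10,11,11,13,19,20,24]

Site scan:
  ZebV (TATAATC, off=1): starts [0, 16, 50, 70, 81, 92, 111, 132, 145] → cuts [1, 17, 51, 71, 82, 93, 112, 133, 146]
  MvoII (TATCTA, off=2): starts [8, 25, 120, 126] → cuts [10, 27, 122, 128]

Pooled cuts: [1, 10, 17, 27, 51, 71, 82, 93, 112, 122, 128, 133, 146]

Fragments:
  [0,1): 1 bp
  [1,10): 9 bp
  [10,17): 7 bp
  [17,27): 10 bp
  [27,51): 24 bp
  [51,71): 20 bp
  [71,82): 11 bp
  [82,93): 11 bp
  [93,112): 19 bp
  [112,122): 10 bp
  [122,128): 6 bp
  [128,133): 5 bp
  [133,146): 13 bp
  [146,152): 6 bp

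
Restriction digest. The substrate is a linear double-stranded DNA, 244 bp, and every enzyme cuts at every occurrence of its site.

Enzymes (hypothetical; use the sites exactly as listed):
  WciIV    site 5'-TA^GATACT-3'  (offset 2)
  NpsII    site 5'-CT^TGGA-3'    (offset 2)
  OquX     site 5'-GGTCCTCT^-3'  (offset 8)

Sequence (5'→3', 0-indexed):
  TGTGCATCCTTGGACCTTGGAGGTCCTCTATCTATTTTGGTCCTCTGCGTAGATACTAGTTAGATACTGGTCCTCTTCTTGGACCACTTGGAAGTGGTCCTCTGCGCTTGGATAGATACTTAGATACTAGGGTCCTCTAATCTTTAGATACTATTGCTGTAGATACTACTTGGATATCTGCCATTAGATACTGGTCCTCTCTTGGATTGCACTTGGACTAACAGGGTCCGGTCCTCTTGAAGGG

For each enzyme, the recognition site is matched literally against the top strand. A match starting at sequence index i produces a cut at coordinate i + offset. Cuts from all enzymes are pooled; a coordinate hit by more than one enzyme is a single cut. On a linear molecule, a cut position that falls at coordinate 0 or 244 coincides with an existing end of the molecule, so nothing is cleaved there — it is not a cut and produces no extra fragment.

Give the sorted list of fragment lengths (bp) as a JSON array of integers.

Per-enzyme occurrences:
  WciIV (TAGATACT, off=2): starts [49, 60, 112, 120, 144, 159, 184] → cuts [51, 62, 114, 122, 146, 161, 186]
  NpsII (CTTGGA, off=2): starts [8, 15, 77, 86, 106, 168, 200, 211] → cuts [10, 17, 79, 88, 108, 170, 202, 213]
  OquX (GGTCCTCT, off=8): starts [21, 38, 68, 95, 130, 192, 229] → cuts [29, 46, 76, 103, 138, 200, 237]

Pooled cuts: [10, 17, 29, 46, 51, 62, 76, 79, 88, 103, 108, 114, 122, 138, 146, 161, 170, 186, 200, 202, 213, 237]

Fragments:
  [0,10): 10 bp
  [10,17): 7 bp
  [17,29): 12 bp
  [29,46): 17 bp
  [46,51): 5 bp
  [51,62): 11 bp
  [62,76): 14 bp
  [76,79): 3 bp
  [79,88): 9 bp
  [88,103): 15 bp
  [103,108): 5 bp
  [108,114): 6 bp
  [114,122): 8 bp
  [122,138): 16 bp
  [138,146): 8 bp
  [146,161): 15 bp
  [161,170): 9 bp
  [170,186): 16 bp
  [186,200): 14 bp
  [200,202): 2 bp
  [202,213): 11 bp
  [213,237): 24 bp
  [237,244): 7 bp

[2,3,5,5,6,7,7,8,8,9,9,10,11,11,12,14,14,15,15,16,16,17,24]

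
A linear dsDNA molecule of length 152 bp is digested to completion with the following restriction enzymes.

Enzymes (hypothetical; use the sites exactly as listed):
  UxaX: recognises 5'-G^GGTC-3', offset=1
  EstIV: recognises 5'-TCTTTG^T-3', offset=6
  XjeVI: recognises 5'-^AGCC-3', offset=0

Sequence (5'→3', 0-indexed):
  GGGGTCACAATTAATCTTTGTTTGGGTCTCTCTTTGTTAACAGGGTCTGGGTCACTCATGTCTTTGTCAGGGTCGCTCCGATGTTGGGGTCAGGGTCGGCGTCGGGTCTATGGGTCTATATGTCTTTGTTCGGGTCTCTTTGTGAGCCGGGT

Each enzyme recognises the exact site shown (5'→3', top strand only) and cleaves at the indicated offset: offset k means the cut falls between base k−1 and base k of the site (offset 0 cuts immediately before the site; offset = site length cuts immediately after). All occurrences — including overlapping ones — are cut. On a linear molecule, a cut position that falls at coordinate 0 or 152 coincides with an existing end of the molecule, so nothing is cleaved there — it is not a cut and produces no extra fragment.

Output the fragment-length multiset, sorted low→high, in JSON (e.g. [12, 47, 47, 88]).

Site scan:
  UxaX (GGGTC, off=1): starts [1, 23, 42, 48, 69, 86, 92, 103, 111, 131] → cuts [2, 24, 43, 49, 70, 87, 93, 104, 112, 132]
  EstIV (TCTTTGT, off=6): starts [14, 30, 60, 122, 136] → cuts [20, 36, 66, 128, 142]
  XjeVI (AGCC, off=0): starts [144] → cuts [144]

Pooled cuts: [2, 20, 24, 36, 43, 49, 66, 70, 87, 93, 104, 112, 128, 132, 142, 144]

Fragments:
  [0,2): 2 bp
  [2,20): 18 bp
  [20,24): 4 bp
  [24,36): 12 bp
  [36,43): 7 bp
  [43,49): 6 bp
  [49,66): 17 bp
  [66,70): 4 bp
  [70,87): 17 bp
  [87,93): 6 bp
  [93,104): 11 bp
  [104,112): 8 bp
  [112,128): 16 bp
  [128,132): 4 bp
  [132,142): 10 bp
  [142,144): 2 bp
  [144,152): 8 bp

[2,2,4,4,4,6,6,7,8,8,10,11,12,16,17,17,18]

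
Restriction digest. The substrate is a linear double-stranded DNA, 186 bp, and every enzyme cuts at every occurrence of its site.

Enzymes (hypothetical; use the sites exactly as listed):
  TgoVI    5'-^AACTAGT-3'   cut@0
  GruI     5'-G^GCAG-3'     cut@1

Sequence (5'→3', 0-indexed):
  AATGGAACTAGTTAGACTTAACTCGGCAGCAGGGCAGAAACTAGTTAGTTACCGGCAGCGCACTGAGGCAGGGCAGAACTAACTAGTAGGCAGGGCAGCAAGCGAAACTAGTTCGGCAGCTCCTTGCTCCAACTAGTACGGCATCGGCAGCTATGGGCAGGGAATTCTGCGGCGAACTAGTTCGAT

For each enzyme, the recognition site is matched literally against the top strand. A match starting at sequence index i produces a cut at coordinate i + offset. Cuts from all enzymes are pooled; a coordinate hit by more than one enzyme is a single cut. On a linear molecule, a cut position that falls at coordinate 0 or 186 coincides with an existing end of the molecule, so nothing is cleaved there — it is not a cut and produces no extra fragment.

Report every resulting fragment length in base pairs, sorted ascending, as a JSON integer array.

Scan for sites:
  TgoVI (AACTAGT, off=0): starts [5, 38, 80, 105, 130, 174] → cuts [5, 38, 80, 105, 130, 174]
  GruI (GGCAG, off=1): starts [24, 32, 53, 66, 71, 88, 93, 114, 145, 155] → cuts [25, 33, 54, 67, 72, 89, 94, 115, 146, 156]

Pooled cuts: [5, 25, 33, 38, 54, 67, 72, 80, 89, 94, 105, 115, 130, 146, 156, 174]

Fragments:
  [0,5): 5 bp
  [5,25): 20 bp
  [25,33): 8 bp
  [33,38): 5 bp
  [38,54): 16 bp
  [54,67): 13 bp
  [67,72): 5 bp
  [72,80): 8 bp
  [80,89): 9 bp
  [89,94): 5 bp
  [94,105): 11 bp
  [105,115): 10 bp
  [115,130): 15 bp
  [130,146): 16 bp
  [146,156): 10 bp
  [156,174): 18 bp
  [174,186): 12 bp

[5,5,5,5,8,8,9,10,10,11,12,13,15,16,16,18,20]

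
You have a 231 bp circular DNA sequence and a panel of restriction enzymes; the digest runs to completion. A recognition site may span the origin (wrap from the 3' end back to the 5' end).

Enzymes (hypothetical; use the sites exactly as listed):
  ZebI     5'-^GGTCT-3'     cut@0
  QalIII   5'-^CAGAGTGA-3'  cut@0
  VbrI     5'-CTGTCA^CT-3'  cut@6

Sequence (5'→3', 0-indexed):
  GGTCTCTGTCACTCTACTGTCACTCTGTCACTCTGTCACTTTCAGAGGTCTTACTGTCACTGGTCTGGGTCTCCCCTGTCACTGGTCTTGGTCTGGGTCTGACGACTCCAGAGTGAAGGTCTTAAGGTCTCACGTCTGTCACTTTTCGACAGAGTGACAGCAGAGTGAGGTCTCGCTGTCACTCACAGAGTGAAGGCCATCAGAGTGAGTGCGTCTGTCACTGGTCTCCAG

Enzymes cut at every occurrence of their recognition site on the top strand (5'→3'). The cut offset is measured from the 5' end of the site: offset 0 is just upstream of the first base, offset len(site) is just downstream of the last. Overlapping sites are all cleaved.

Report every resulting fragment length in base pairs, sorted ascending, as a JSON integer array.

Per-enzyme occurrences:
  ZebI (GGTCT, off=0): starts [0, 46, 61, 67, 83, 89, 95, 117, 125, 168, 222] → cuts [0, 46, 61, 67, 83, 89, 95, 117, 125, 168, 222]
  QalIII (CAGAGTGA, off=0): starts [108, 149, 160, 185, 200] → cuts [108, 149, 160, 185, 200]
  VbrI (CTGTCACT, off=6): starts [5, 16, 24, 32, 53, 75, 135, 175, 214] → cuts [11, 22, 30, 38, 59, 81, 141, 181, 220]

All cut coordinates (distinct, sorted): [0, 11, 22, 30, 38, 46, 59, 61, 67, 81, 83, 89, 95, 108, 117, 125, 141, 149, 160, 168, 181, 185, 200, 220, 222]

Fragment lengths:
  0→11: 11 bp
  11→22: 11 bp
  22→30: 8 bp
  30→38: 8 bp
  38→46: 8 bp
  46→59: 13 bp
  59→61: 2 bp
  61→67: 6 bp
  67→81: 14 bp
  81→83: 2 bp
  83→89: 6 bp
  89→95: 6 bp
  95→108: 13 bp
  108→117: 9 bp
  117→125: 8 bp
  125→141: 16 bp
  141→149: 8 bp
  149→160: 11 bp
  160→168: 8 bp
  168→181: 13 bp
  181→185: 4 bp
  185→200: 15 bp
  200→220: 20 bp
  220→222: 2 bp
  222→0 (wrap): 231-222+0 = 9 bp

[2,2,2,4,6,6,6,8,8,8,8,8,8,9,9,11,11,11,13,13,13,14,15,16,20]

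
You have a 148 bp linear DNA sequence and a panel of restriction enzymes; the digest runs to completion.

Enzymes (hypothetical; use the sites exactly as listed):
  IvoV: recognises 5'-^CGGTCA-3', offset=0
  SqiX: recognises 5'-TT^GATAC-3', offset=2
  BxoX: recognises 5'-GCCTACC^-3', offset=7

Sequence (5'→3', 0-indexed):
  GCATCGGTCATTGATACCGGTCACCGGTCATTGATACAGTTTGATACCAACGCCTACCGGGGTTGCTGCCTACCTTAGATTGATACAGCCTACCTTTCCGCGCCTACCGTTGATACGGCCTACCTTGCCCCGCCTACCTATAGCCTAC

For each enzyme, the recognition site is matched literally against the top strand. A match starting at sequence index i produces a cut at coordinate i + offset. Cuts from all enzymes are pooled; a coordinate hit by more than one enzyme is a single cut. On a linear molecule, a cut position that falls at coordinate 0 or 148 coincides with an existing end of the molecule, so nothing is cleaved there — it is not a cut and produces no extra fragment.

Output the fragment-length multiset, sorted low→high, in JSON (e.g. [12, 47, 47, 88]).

[3,4,5,7,7,8,8,10,10,13,13,14,14,16,16]

Scan for sites:
  IvoV (CGGTCA, off=0): starts [4, 17, 24] → cuts [4, 17, 24]
  SqiX (TTGATAC, off=2): starts [10, 30, 40, 79, 109] → cuts [12, 32, 42, 81, 111]
  BxoX (GCCTACC, off=7): starts [51, 67, 87, 101, 117, 131] → cuts [58, 74, 94, 108, 124, 138]

All cut coordinates (distinct, sorted): [4, 12, 17, 24, 32, 42, 58, 74, 81, 94, 108, 111, 124, 138]

Fragment lengths:
  [0,4): 4 bp
  [4,12): 8 bp
  [12,17): 5 bp
  [17,24): 7 bp
  [24,32): 8 bp
  [32,42): 10 bp
  [42,58): 16 bp
  [58,74): 16 bp
  [74,81): 7 bp
  [81,94): 13 bp
  [94,108): 14 bp
  [108,111): 3 bp
  [111,124): 13 bp
  [124,138): 14 bp
  [138,148): 10 bp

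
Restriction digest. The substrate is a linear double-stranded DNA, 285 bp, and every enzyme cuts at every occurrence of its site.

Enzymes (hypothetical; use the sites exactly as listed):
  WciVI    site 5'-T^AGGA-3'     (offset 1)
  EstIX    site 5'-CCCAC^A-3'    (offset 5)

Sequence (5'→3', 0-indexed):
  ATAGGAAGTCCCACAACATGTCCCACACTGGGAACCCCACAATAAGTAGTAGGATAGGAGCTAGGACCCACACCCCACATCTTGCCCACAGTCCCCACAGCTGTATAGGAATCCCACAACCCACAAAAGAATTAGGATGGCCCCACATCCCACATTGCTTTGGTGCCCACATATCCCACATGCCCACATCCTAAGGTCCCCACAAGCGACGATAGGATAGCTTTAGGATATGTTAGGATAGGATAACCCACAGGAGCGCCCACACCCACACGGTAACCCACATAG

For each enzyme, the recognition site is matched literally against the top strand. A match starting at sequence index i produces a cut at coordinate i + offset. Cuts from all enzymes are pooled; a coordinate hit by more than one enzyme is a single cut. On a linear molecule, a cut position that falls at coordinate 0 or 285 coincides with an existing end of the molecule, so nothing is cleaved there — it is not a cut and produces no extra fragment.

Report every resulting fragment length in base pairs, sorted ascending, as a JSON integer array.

[2,4,5,5,6,7,7,7,7,8,8,9,9,9,9,10,10,10,11,11,11,12,12,12,12,12,13,14,16,17]

Per-enzyme occurrences:
  WciVI TAGGA/1: at [1, 49, 54, 61, 105, 132, 212, 223, 233, 238] ⇒ [2, 50, 55, 62, 106, 133, 213, 224, 234, 239]
  EstIX CCCACA/5: at [9, 21, 35, 66, 73, 84, 93, 112, 119, 141, 148, 165, 174, 182, 198, 246, 258, 264, 276] ⇒ [14, 26, 40, 71, 78, 89, 98, 117, 124, 146, 153, 170, 179, 187, 203, 251, 263, 269, 281]

All cut coordinates (distinct, sorted): [2, 14, 26, 40, 50, 55, 62, 71, 78, 89, 98, 106, 117, 124, 133, 146, 153, 170, 179, 187, 203, 213, 224, 234, 239, 251, 263, 269, 281]

Fragments:
  [0,2): 2 bp
  [2,14): 12 bp
  [14,26): 12 bp
  [26,40): 14 bp
  [40,50): 10 bp
  [50,55): 5 bp
  [55,62): 7 bp
  [62,71): 9 bp
  [71,78): 7 bp
  [78,89): 11 bp
  [89,98): 9 bp
  [98,106): 8 bp
  [106,117): 11 bp
  [117,124): 7 bp
  [124,133): 9 bp
  [133,146): 13 bp
  [146,153): 7 bp
  [153,170): 17 bp
  [170,179): 9 bp
  [179,187): 8 bp
  [187,203): 16 bp
  [203,213): 10 bp
  [213,224): 11 bp
  [224,234): 10 bp
  [234,239): 5 bp
  [239,251): 12 bp
  [251,263): 12 bp
  [263,269): 6 bp
  [269,281): 12 bp
  [281,285): 4 bp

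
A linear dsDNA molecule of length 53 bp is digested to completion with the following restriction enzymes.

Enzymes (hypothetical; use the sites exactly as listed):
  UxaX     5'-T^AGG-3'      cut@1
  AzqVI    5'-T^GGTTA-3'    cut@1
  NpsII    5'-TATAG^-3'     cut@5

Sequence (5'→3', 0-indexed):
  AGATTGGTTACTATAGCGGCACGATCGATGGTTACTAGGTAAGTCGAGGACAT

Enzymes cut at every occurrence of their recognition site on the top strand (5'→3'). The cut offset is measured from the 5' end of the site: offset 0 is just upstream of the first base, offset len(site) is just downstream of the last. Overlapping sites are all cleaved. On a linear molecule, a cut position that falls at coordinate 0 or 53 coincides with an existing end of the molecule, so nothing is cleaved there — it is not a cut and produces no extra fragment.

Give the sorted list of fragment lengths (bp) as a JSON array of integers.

Per-enzyme occurrences:
  UxaX (TAGG, off=1): starts [35] → cuts [36]
  AzqVI (TGGTTA, off=1): starts [4, 28] → cuts [5, 29]
  NpsII (TATAG, off=5): starts [11] → cuts [16]

Pooled cuts: [5, 16, 29, 36]

Fragment lengths:
  [0,5): 5 bp
  [5,16): 11 bp
  [16,29): 13 bp
  [29,36): 7 bp
  [36,53): 17 bp

[5,7,11,13,17]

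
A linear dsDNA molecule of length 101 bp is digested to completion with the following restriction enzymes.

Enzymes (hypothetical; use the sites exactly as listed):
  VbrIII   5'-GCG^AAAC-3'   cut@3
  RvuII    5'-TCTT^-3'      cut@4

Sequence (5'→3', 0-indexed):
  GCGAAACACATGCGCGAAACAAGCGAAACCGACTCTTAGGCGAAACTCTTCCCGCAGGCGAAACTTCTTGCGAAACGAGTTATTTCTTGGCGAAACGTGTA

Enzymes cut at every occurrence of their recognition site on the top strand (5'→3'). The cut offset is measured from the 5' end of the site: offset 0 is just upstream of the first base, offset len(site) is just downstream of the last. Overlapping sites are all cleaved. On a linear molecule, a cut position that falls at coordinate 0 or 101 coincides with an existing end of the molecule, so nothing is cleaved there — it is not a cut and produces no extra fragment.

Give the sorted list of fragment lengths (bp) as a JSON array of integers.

[3,3,4,5,8,9,9,9,10,12,13,16]

Per-enzyme occurrences:
  VbrIII GCGAAAC/3: at [0, 13, 22, 39, 57, 69, 89] ⇒ [3, 16, 25, 42, 60, 72, 92]
  RvuII TCTT/4: at [33, 46, 65, 84] ⇒ [37, 50, 69, 88]

Pooled cuts: [3, 16, 25, 37, 42, 50, 60, 69, 72, 88, 92]

Fragments:
  [0,3): 3 bp
  [3,16): 13 bp
  [16,25): 9 bp
  [25,37): 12 bp
  [37,42): 5 bp
  [42,50): 8 bp
  [50,60): 10 bp
  [60,69): 9 bp
  [69,72): 3 bp
  [72,88): 16 bp
  [88,92): 4 bp
  [92,101): 9 bp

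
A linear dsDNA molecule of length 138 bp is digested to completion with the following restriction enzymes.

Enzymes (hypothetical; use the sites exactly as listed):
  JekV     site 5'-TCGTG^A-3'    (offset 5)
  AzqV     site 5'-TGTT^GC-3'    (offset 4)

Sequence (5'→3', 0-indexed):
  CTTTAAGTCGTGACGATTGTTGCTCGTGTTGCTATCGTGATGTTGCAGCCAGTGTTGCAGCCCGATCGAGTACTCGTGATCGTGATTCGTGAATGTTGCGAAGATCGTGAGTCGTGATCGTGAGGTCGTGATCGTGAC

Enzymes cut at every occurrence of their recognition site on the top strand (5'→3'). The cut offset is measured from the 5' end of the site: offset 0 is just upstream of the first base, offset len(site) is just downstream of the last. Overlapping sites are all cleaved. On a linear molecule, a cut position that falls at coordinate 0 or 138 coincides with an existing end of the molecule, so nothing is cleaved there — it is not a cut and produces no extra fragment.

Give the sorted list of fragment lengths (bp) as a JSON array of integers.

[2,5,6,6,6,6,7,7,8,9,9,9,12,12,12,22]

Scan for sites:
  JekV (TCGTGA, off=5): starts [7, 34, 73, 79, 86, 104, 111, 117, 125, 131] → cuts [12, 39, 78, 84, 91, 109, 116, 122, 130, 136]
  AzqV (TGTTGC, off=4): starts [17, 26, 40, 52, 93] → cuts [21, 30, 44, 56, 97]

All cut coordinates (distinct, sorted): [12, 21, 30, 39, 44, 56, 78, 84, 91, 97, 109, 116, 122, 130, 136]

Fragments:
  [0,12): 12 bp
  [12,21): 9 bp
  [21,30): 9 bp
  [30,39): 9 bp
  [39,44): 5 bp
  [44,56): 12 bp
  [56,78): 22 bp
  [78,84): 6 bp
  [84,91): 7 bp
  [91,97): 6 bp
  [97,109): 12 bp
  [109,116): 7 bp
  [116,122): 6 bp
  [122,130): 8 bp
  [130,136): 6 bp
  [136,138): 2 bp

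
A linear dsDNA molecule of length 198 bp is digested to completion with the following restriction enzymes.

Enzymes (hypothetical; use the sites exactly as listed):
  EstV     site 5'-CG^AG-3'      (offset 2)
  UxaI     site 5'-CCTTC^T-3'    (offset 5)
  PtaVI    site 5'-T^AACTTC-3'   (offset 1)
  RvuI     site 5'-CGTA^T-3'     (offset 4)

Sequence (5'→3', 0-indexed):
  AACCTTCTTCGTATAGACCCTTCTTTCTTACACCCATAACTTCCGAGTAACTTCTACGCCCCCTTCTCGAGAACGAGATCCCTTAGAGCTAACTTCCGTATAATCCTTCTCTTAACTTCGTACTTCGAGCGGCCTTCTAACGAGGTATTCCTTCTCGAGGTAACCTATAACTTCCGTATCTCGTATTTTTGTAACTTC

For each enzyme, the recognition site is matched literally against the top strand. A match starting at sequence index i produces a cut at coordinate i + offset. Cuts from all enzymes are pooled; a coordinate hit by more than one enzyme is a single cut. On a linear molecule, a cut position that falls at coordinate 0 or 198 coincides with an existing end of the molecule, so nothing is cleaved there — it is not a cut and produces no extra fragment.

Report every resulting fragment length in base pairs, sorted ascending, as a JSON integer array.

[3,3,3,4,5,6,6,6,7,7,7,8,9,10,10,10,10,11,12,14,14,15,18]

Site scan:
  EstV (CGAG, off=2): starts [43, 67, 73, 125, 140, 155] → cuts [45, 69, 75, 127, 142, 157]
  UxaI (CCTTCT, off=5): starts [2, 18, 61, 104, 132, 149] → cuts [7, 23, 66, 109, 137, 154]
  PtaVI (TAACTTC, off=1): starts [36, 47, 89, 112, 167, 191] → cuts [37, 48, 90, 113, 168, 192]
  RvuI (CGTAT, off=4): starts [9, 96, 174, 181] → cuts [13, 100, 178, 185]

All cut coordinates (distinct, sorted): [7, 13, 23, 37, 45, 48, 66, 69, 75, 90, 100, 109, 113, 127, 137, 142, 154, 157, 168, 178, 185, 192]

Fragments:
  [0,7): 7 bp
  [7,13): 6 bp
  [13,23): 10 bp
  [23,37): 14 bp
  [37,45): 8 bp
  [45,48): 3 bp
  [48,66): 18 bp
  [66,69): 3 bp
  [69,75): 6 bp
  [75,90): 15 bp
  [90,100): 10 bp
  [100,109): 9 bp
  [109,113): 4 bp
  [113,127): 14 bp
  [127,137): 10 bp
  [137,142): 5 bp
  [142,154): 12 bp
  [154,157): 3 bp
  [157,168): 11 bp
  [168,178): 10 bp
  [178,185): 7 bp
  [185,192): 7 bp
  [192,198): 6 bp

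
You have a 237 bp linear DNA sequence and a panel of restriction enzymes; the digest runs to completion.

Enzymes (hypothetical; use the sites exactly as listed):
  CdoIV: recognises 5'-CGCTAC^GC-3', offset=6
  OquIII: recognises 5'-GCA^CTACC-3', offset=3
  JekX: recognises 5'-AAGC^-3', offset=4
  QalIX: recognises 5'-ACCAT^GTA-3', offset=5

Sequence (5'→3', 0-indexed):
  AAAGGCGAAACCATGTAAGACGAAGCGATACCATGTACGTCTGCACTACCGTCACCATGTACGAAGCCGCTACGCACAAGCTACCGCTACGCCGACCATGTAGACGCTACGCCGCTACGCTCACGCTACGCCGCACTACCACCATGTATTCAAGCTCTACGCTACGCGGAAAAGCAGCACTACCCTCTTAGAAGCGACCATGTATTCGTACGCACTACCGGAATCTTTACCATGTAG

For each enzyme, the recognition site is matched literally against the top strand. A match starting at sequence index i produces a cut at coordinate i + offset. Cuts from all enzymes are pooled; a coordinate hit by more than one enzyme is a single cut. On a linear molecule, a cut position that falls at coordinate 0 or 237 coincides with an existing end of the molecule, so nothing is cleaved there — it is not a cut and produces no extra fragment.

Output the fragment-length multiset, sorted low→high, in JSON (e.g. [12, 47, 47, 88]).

[4,4,6,6,6,8,8,8,9,9,9,10,10,10,10,11,11,11,12,13,13,14,16,19]

Scan for sites:
  CdoIV (CGCTACGC, off=6): starts [67, 84, 104, 112, 123, 159] → cuts [73, 90, 110, 118, 129, 165]
  OquIII (GCACTACC, off=3): starts [42, 132, 176, 211] → cuts [45, 135, 179, 214]
  JekX (AAGC, off=4): starts [22, 63, 77, 151, 171, 191] → cuts [26, 67, 81, 155, 175, 195]
  QalIX (ACCATGTA, off=5): starts [9, 29, 53, 94, 140, 196, 228] → cuts [14, 34, 58, 99, 145, 201, 233]

All cut coordinates (distinct, sorted): [14, 26, 34, 45, 58, 67, 73, 81, 90, 99, 110, 118, 129, 135, 145, 155, 165, 175, 179, 195, 201, 214, 233]

Fragments:
  [0,14): 14 bp
  [14,26): 12 bp
  [26,34): 8 bp
  [34,45): 11 bp
  [45,58): 13 bp
  [58,67): 9 bp
  [67,73): 6 bp
  [73,81): 8 bp
  [81,90): 9 bp
  [90,99): 9 bp
  [99,110): 11 bp
  [110,118): 8 bp
  [118,129): 11 bp
  [129,135): 6 bp
  [135,145): 10 bp
  [145,155): 10 bp
  [155,165): 10 bp
  [165,175): 10 bp
  [175,179): 4 bp
  [179,195): 16 bp
  [195,201): 6 bp
  [201,214): 13 bp
  [214,233): 19 bp
  [233,237): 4 bp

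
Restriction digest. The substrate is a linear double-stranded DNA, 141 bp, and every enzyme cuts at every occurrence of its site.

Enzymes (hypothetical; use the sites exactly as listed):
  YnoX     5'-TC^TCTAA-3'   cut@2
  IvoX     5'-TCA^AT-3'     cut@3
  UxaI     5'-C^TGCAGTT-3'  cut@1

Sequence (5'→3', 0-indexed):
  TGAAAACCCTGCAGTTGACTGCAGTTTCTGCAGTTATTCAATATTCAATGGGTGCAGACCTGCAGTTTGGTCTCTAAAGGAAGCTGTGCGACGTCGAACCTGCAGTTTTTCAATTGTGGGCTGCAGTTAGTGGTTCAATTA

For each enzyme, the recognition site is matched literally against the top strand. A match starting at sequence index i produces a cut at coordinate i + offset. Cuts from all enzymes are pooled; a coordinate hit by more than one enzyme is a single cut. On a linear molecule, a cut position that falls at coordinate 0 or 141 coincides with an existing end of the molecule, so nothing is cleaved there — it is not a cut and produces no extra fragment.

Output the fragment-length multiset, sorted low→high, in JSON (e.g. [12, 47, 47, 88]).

[4,7,9,9,9,10,12,12,12,13,16,28]

Scan for sites:
  YnoX TCTCTAA/2: at [70] ⇒ [72]
  IvoX TCAAT/3: at [37, 44, 109, 134] ⇒ [40, 47, 112, 137]
  UxaI CTGCAGTT/1: at [8, 18, 27, 59, 99, 120] ⇒ [9, 19, 28, 60, 100, 121]

All cut coordinates (distinct, sorted): [9, 19, 28, 40, 47, 60, 72, 100, 112, 121, 137]

Fragment lengths:
  [0,9): 9 bp
  [9,19): 10 bp
  [19,28): 9 bp
  [28,40): 12 bp
  [40,47): 7 bp
  [47,60): 13 bp
  [60,72): 12 bp
  [72,100): 28 bp
  [100,112): 12 bp
  [112,121): 9 bp
  [121,137): 16 bp
  [137,141): 4 bp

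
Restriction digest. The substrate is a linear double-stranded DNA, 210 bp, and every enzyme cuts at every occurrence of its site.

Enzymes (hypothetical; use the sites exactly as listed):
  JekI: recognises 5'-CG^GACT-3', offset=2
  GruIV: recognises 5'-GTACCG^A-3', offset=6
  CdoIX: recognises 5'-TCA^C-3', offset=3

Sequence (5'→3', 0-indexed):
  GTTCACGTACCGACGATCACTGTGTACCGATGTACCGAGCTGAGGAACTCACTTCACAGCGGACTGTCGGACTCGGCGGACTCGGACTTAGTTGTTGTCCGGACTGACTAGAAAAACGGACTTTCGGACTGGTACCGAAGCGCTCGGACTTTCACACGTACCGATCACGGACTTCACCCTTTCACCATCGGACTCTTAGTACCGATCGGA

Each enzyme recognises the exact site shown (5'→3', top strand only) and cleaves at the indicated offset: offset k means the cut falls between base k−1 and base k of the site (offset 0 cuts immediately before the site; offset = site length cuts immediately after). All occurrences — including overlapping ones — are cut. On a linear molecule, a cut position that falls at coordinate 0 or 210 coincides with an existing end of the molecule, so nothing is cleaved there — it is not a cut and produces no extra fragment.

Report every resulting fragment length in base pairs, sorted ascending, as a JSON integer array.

[2,4,5,5,5,6,6,6,7,7,7,8,8,8,8,8,9,9,9,10,11,14,14,17,17]

Scan for sites:
  JekI CGGACT/2: at [59, 67, 76, 82, 99, 116, 124, 144, 167, 188] ⇒ [61, 69, 78, 84, 101, 118, 126, 146, 169, 190]
  GruIV GTACCGA/6: at [6, 23, 31, 131, 157, 198] ⇒ [12, 29, 37, 137, 163, 204]
  CdoIX TCAC/3: at [2, 16, 48, 53, 151, 164, 173, 181] ⇒ [5, 19, 51, 56, 154, 167, 176, 184]

Pooled cuts: [5, 12, 19, 29, 37, 51, 56, 61, 69, 78, 84, 101, 118, 126, 137, 146, 154, 163, 167, 169, 176, 184, 190, 204]

Fragments:
  [0,5): 5 bp
  [5,12): 7 bp
  [12,19): 7 bp
  [19,29): 10 bp
  [29,37): 8 bp
  [37,51): 14 bp
  [51,56): 5 bp
  [56,61): 5 bp
  [61,69): 8 bp
  [69,78): 9 bp
  [78,84): 6 bp
  [84,101): 17 bp
  [101,118): 17 bp
  [118,126): 8 bp
  [126,137): 11 bp
  [137,146): 9 bp
  [146,154): 8 bp
  [154,163): 9 bp
  [163,167): 4 bp
  [167,169): 2 bp
  [169,176): 7 bp
  [176,184): 8 bp
  [184,190): 6 bp
  [190,204): 14 bp
  [204,210): 6 bp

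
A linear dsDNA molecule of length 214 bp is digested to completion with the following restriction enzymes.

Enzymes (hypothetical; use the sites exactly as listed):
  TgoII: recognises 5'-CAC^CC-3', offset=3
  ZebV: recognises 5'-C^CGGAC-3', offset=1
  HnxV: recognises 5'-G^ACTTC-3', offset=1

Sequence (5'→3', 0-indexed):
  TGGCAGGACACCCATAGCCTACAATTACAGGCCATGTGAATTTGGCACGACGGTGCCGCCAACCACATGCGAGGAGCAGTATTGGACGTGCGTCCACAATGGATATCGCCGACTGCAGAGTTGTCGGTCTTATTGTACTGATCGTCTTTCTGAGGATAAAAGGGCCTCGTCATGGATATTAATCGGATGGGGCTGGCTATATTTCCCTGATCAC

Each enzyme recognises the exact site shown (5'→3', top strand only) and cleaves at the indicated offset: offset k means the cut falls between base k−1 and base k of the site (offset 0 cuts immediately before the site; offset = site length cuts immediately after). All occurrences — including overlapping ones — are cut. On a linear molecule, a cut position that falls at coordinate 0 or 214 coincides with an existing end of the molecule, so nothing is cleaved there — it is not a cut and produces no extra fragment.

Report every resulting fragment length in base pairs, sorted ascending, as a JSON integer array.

[11,203]

Scan for sites:
  TgoII CACCC/3: at [8] ⇒ [11]
  ZebV (CCGGAC, off=1): no sites
  HnxV (GACTTC, off=1): no sites

Pooled cuts: [11]

Fragments:
  [0,11): 11 bp
  [11,214): 203 bp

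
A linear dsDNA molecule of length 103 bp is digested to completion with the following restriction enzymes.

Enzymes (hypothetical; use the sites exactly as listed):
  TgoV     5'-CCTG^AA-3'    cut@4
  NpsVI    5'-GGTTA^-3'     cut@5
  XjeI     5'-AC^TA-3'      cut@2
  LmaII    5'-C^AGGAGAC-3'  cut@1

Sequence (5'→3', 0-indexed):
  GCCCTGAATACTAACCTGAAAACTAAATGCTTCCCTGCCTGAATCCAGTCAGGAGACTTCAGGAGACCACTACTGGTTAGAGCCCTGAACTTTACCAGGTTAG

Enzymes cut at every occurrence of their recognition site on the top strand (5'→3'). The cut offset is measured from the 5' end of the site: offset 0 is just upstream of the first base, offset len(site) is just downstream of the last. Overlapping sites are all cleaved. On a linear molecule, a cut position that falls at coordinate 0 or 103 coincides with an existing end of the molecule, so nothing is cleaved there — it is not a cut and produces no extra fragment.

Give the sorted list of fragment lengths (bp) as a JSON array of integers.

Site scan:
  TgoV CCTGAA/4: at [2, 14, 37, 83] ⇒ [6, 18, 41, 87]
  NpsVI GGTTA/5: at [74, 97] ⇒ [79, 102]
  XjeI ACTA/2: at [9, 21, 68] ⇒ [11, 23, 70]
  LmaII CAGGAGAC/1: at [49, 59] ⇒ [50, 60]

All cut coordinates (distinct, sorted): [6, 11, 18, 23, 41, 50, 60, 70, 79, 87, 102]

Fragments:
  [0,6): 6 bp
  [6,11): 5 bp
  [11,18): 7 bp
  [18,23): 5 bp
  [23,41): 18 bp
  [41,50): 9 bp
  [50,60): 10 bp
  [60,70): 10 bp
  [70,79): 9 bp
  [79,87): 8 bp
  [87,102): 15 bp
  [102,103): 1 bp

[1,5,5,6,7,8,9,9,10,10,15,18]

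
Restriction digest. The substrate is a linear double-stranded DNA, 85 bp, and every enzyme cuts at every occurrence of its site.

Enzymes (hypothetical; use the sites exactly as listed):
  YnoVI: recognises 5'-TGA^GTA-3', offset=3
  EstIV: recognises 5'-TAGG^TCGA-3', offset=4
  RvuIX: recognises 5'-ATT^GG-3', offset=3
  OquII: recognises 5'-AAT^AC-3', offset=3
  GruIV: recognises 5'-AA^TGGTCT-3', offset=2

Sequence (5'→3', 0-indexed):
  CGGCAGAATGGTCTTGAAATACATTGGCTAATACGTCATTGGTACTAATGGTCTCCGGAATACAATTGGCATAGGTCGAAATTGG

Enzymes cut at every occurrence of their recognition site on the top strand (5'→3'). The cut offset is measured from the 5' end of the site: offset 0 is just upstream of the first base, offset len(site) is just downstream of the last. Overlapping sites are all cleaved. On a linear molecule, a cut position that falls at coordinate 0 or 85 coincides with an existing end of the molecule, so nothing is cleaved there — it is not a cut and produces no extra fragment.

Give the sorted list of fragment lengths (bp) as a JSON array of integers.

[2,5,6,7,8,8,8,8,8,12,13]

Site scan:
  YnoVI (TGAGTA, off=3): no sites
  EstIV TAGGTCGA/4: at [71] ⇒ [75]
  RvuIX ATTGG/3: at [22, 37, 64, 80] ⇒ [25, 40, 67, 83]
  OquII AATAC/3: at [17, 29, 58] ⇒ [20, 32, 61]
  GruIV AATGGTCT/2: at [6, 46] ⇒ [8, 48]

Pooled cuts: [8, 20, 25, 32, 40, 48, 61, 67, 75, 83]

Fragments:
  [0,8): 8 bp
  [8,20): 12 bp
  [20,25): 5 bp
  [25,32): 7 bp
  [32,40): 8 bp
  [40,48): 8 bp
  [48,61): 13 bp
  [61,67): 6 bp
  [67,75): 8 bp
  [75,83): 8 bp
  [83,85): 2 bp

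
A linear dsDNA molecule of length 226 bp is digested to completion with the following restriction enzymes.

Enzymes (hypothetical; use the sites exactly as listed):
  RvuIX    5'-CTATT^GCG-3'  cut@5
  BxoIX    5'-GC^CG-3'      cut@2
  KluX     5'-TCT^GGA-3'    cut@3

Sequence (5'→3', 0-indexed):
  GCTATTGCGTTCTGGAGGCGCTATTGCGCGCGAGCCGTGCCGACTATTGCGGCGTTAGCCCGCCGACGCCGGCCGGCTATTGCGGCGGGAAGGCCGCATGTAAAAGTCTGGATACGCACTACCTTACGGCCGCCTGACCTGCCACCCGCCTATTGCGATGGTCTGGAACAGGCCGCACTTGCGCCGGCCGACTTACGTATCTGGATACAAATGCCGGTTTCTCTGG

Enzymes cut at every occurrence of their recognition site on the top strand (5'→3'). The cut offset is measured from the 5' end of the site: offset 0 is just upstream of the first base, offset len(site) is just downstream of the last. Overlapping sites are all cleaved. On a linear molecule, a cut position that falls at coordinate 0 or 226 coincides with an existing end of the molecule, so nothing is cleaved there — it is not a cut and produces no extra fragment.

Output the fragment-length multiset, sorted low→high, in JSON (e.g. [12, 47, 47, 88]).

[4,4,5,6,6,7,8,8,9,10,10,11,12,12,12,13,14,15,15,21,24]

Site scan:
  RvuIX (CTATTGCG, off=5): starts [1, 20, 43, 76, 149] → cuts [6, 25, 48, 81, 154]
  BxoIX (GCCG, off=2): starts [33, 38, 61, 67, 71, 92, 128, 171, 182, 186, 212] → cuts [35, 40, 63, 69, 73, 94, 130, 173, 184, 188, 214]
  KluX (TCTGGA, off=3): starts [10, 106, 161, 199] → cuts [13, 109, 164, 202]

All cut coordinates (distinct, sorted): [6, 13, 25, 35, 40, 48, 63, 69, 73, 81, 94, 109, 130, 154, 164, 173, 184, 188, 202, 214]

Fragment lengths:
  [0,6): 6 bp
  [6,13): 7 bp
  [13,25): 12 bp
  [25,35): 10 bp
  [35,40): 5 bp
  [40,48): 8 bp
  [48,63): 15 bp
  [63,69): 6 bp
  [69,73): 4 bp
  [73,81): 8 bp
  [81,94): 13 bp
  [94,109): 15 bp
  [109,130): 21 bp
  [130,154): 24 bp
  [154,164): 10 bp
  [164,173): 9 bp
  [173,184): 11 bp
  [184,188): 4 bp
  [188,202): 14 bp
  [202,214): 12 bp
  [214,226): 12 bp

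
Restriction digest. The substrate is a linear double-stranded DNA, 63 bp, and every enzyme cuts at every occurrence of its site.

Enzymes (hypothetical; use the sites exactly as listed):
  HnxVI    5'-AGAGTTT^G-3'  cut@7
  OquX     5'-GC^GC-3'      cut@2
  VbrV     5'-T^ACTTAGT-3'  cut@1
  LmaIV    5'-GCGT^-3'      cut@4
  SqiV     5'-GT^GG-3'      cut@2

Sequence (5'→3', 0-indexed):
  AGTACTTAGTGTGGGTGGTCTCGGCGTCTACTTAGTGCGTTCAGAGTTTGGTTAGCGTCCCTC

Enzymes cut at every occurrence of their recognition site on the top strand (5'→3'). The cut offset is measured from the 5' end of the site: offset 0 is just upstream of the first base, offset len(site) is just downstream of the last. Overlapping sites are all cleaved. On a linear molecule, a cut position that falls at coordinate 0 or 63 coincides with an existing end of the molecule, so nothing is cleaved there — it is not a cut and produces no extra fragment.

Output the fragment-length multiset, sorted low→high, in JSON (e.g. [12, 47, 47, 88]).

[2,3,4,5,9,9,9,11,11]

Scan for sites:
  HnxVI (AGAGTTTG, off=7): starts [42] → cuts [49]
  OquX (GCGC, off=2): no sites
  VbrV (TACTTAGT, off=1): starts [2, 28] → cuts [3, 29]
  LmaIV (GCGT, off=4): starts [23, 36, 54] → cuts [27, 40, 58]
  SqiV (GTGG, off=2): starts [10, 14] → cuts [12, 16]

All cut coordinates (distinct, sorted): [3, 12, 16, 27, 29, 40, 49, 58]

Fragments:
  [0,3): 3 bp
  [3,12): 9 bp
  [12,16): 4 bp
  [16,27): 11 bp
  [27,29): 2 bp
  [29,40): 11 bp
  [40,49): 9 bp
  [49,58): 9 bp
  [58,63): 5 bp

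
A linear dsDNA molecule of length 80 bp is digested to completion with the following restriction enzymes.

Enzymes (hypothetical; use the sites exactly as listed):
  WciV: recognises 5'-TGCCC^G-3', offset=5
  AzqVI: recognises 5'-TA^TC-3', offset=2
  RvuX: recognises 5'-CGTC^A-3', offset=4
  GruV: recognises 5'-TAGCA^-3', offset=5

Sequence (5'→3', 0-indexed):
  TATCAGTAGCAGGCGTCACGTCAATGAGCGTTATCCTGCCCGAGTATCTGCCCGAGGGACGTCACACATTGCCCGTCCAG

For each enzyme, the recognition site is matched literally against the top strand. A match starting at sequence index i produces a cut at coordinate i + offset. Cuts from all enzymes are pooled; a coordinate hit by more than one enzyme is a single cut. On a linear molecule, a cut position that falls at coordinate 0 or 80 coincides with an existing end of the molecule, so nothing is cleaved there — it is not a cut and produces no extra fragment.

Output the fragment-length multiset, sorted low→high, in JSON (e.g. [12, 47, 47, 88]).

Scan for sites:
  WciV (TGCCCG, off=5): starts [36, 48, 69] → cuts [41, 53, 74]
  AzqVI (TATC, off=2): starts [0, 31, 44] → cuts [2, 33, 46]
  RvuX (CGTCA, off=4): starts [13, 18, 59] → cuts [17, 22, 63]
  GruV (TAGCA, off=5): starts [6] → cuts [11]

Pooled cuts: [2, 11, 17, 22, 33, 41, 46, 53, 63, 74]

Fragments:
  [0,2): 2 bp
  [2,11): 9 bp
  [11,17): 6 bp
  [17,22): 5 bp
  [22,33): 11 bp
  [33,41): 8 bp
  [41,46): 5 bp
  [46,53): 7 bp
  [53,63): 10 bp
  [63,74): 11 bp
  [74,80): 6 bp

[2,5,5,6,6,7,8,9,10,11,11]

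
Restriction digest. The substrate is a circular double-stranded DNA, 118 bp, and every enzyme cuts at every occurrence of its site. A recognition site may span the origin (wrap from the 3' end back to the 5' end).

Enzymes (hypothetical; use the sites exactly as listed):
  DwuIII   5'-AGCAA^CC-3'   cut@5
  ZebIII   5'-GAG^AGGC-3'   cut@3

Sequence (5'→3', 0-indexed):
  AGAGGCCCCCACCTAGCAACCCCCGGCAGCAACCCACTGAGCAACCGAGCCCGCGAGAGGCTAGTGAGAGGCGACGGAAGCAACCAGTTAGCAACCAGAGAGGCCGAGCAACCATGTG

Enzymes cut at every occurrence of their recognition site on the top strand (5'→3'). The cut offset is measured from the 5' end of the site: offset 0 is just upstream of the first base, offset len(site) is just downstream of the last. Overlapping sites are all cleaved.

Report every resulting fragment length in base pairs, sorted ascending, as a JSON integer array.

Per-enzyme occurrences:
  DwuIII AGCAACC/5: at [14, 27, 39, 78, 89, 106] ⇒ [19, 32, 44, 83, 94, 111]
  ZebIII GAGAGGC/3: at [54, 65, 97, 117] ⇒ [2, 57, 68, 100]

Pooled cuts: [2, 19, 32, 44, 57, 68, 83, 94, 100, 111]

Fragment lengths:
  2→19: 17 bp
  19→32: 13 bp
  32→44: 12 bp
  44→57: 13 bp
  57→68: 11 bp
  68→83: 15 bp
  83→94: 11 bp
  94→100: 6 bp
  100→111: 11 bp
  111→2 (wrap): 118-111+2 = 9 bp

[6,9,11,11,11,12,13,13,15,17]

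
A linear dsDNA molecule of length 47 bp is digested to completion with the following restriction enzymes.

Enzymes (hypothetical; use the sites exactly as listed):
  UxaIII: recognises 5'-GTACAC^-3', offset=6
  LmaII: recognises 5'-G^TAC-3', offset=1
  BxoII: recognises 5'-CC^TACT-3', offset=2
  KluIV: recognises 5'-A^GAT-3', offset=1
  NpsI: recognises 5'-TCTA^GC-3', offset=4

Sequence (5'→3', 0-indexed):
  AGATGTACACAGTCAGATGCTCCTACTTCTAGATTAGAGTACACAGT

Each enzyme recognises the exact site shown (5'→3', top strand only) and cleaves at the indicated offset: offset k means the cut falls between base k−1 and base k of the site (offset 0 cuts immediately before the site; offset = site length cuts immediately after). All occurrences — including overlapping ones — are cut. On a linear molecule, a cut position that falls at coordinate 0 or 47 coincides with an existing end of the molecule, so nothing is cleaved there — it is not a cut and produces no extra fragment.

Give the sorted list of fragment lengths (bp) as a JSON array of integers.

[1,3,4,5,5,5,8,8,8]

Site scan:
  UxaIII (GTACAC, off=6): starts [4, 38] → cuts [10, 44]
  LmaII (GTAC, off=1): starts [4, 38] → cuts [5, 39]
  BxoII (CCTACT, off=2): starts [21] → cuts [23]
  KluIV (AGAT, off=1): starts [0, 14, 30] → cuts [1, 15, 31]
  NpsI (TCTAGC, off=4): no sites

All cut coordinates (distinct, sorted): [1, 5, 10, 15, 23, 31, 39, 44]

Fragments:
  [0,1): 1 bp
  [1,5): 4 bp
  [5,10): 5 bp
  [10,15): 5 bp
  [15,23): 8 bp
  [23,31): 8 bp
  [31,39): 8 bp
  [39,44): 5 bp
  [44,47): 3 bp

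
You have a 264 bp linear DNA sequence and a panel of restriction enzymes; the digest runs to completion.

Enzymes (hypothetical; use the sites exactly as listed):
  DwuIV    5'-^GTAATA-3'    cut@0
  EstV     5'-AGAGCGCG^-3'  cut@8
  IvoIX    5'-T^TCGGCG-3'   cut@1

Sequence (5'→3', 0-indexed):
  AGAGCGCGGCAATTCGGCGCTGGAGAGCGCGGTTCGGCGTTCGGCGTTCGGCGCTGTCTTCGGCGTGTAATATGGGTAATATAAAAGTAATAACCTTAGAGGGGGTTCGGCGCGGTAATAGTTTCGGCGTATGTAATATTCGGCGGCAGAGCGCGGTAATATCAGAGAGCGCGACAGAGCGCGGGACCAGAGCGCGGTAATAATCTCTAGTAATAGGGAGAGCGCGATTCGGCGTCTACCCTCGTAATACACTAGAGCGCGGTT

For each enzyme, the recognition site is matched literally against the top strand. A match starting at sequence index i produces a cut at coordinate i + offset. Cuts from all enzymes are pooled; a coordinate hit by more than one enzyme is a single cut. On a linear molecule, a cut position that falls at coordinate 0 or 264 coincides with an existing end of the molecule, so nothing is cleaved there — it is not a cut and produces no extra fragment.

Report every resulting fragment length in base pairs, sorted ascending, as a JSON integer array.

Scan for sites:
  DwuIV (GTAATA, off=0): starts [66, 75, 86, 114, 132, 155, 196, 209, 243] → cuts [66, 75, 86, 114, 132, 155, 196, 209, 243]
  EstV (AGAGCGCG, off=8): starts [0, 23, 147, 165, 175, 188, 218, 253] → cuts [8, 31, 155, 173, 183, 196, 226, 261]
  IvoIX (TTCGGCG, off=1): starts [12, 32, 39, 46, 58, 105, 122, 138, 227] → cuts [13, 33, 40, 47, 59, 106, 123, 139, 228]

All cut coordinates (distinct, sorted): [8, 13, 31, 33, 40, 47, 59, 66, 75, 86, 106, 114, 123, 132, 139, 155, 173, 183, 196, 209, 226, 228, 243, 261]

Fragment lengths:
  [0,8): 8 bp
  [8,13): 5 bp
  [13,31): 18 bp
  [31,33): 2 bp
  [33,40): 7 bp
  [40,47): 7 bp
  [47,59): 12 bp
  [59,66): 7 bp
  [66,75): 9 bp
  [75,86): 11 bp
  [86,106): 20 bp
  [106,114): 8 bp
  [114,123): 9 bp
  [123,132): 9 bp
  [132,139): 7 bp
  [139,155): 16 bp
  [155,173): 18 bp
  [173,183): 10 bp
  [183,196): 13 bp
  [196,209): 13 bp
  [209,226): 17 bp
  [226,228): 2 bp
  [228,243): 15 bp
  [243,261): 18 bp
  [261,264): 3 bp

[2,2,3,5,7,7,7,7,8,8,9,9,9,10,11,12,13,13,15,16,17,18,18,18,20]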